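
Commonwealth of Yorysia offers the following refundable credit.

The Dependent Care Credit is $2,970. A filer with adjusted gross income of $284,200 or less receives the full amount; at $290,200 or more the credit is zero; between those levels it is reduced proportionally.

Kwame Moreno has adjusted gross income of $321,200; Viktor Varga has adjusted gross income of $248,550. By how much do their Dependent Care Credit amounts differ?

Kwame ($321,200): Dependent Care Credit: $321,200 is at or above $290,200, so the credit is $0.
Viktor ($248,550): Dependent Care Credit: $248,550 is at or below the $284,200 threshold, so the full $2,970 applies.
Difference: |$0 − $2,970| = $2,970.

$2,970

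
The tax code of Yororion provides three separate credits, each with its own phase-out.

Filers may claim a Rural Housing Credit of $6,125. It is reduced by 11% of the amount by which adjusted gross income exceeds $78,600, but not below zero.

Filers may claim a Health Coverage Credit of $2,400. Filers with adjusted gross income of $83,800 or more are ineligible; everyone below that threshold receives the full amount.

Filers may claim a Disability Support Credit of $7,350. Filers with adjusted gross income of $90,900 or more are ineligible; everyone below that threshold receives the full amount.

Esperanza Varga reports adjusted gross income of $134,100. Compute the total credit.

Rural Housing Credit: 11% of the $55,500 excess over $78,600 is $6,105; credit = $6,125 − $6,105 = $20.
Health Coverage Credit: $134,100 meets or exceeds the $83,800 cutoff, so the credit is $0.
Disability Support Credit: $134,100 meets or exceeds the $90,900 cutoff, so the credit is $0.
Total: $20 + $0 + $0 = $20.

$20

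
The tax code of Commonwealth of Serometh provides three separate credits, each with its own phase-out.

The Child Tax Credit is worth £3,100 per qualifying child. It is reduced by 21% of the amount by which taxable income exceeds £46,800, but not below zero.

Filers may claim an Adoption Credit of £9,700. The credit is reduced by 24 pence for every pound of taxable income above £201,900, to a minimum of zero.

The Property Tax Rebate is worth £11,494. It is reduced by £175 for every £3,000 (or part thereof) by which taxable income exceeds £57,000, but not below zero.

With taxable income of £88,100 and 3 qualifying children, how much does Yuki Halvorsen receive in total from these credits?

Child Tax Credit: base = 3 × £3,100 = £9,300. 21% of the £41,300 excess over £46,800 is £8,673; credit = £9,300 − £8,673 = £627.
Adoption Credit: £88,100 is at or below the £201,900 threshold, so the full £9,700 applies.
Property Tax Rebate: income exceeds £57,000 by £31,100, which is 11 full-or-partial £3,000 increments; reduction = 11 × £175 = £1,925, leaving £9,569.
Total: £627 + £9,700 + £9,569 = £19,896.

£19,896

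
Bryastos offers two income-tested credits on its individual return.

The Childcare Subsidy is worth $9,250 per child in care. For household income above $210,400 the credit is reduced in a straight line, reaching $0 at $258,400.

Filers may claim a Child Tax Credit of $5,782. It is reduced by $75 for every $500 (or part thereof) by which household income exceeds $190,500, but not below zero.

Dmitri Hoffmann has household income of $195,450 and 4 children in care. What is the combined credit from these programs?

Childcare Subsidy: base = 4 × $9,250 = $37,000. $195,450 is at or below the $210,400 threshold, so the full $37,000 applies.
Child Tax Credit: income exceeds $190,500 by $4,950, which is 10 full-or-partial $500 increments; reduction = 10 × $75 = $750, leaving $5,032.
Total: $37,000 + $5,032 = $42,032.

$42,032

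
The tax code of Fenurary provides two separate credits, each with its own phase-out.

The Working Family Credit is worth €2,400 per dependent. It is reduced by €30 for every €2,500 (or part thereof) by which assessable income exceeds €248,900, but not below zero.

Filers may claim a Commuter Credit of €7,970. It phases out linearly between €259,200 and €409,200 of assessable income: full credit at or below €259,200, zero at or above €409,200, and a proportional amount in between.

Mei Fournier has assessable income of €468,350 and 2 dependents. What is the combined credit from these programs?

Working Family Credit: base = 2 × €2,400 = €4,800. income exceeds €248,900 by €219,450, which is 88 full-or-partial €2,500 increments; reduction = 88 × €30 = €2,640, leaving €2,160.
Commuter Credit: €468,350 is at or above €409,200, so the credit is €0.
Total: €2,160 + €0 = €2,160.

€2,160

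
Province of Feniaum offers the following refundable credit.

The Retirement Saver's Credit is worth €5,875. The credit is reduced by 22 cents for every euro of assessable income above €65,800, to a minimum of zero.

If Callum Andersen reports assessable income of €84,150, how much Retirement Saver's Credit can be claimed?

Retirement Saver's Credit: 22% of the €18,350 excess over €65,800 is €4,037; credit = €5,875 − €4,037 = €1,838.

€1,838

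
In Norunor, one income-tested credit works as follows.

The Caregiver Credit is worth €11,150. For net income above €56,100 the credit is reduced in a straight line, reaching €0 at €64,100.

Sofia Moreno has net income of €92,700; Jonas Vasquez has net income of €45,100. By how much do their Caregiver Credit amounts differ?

€11,150

Sofia (€92,700): Caregiver Credit: €92,700 is at or above €64,100, so the credit is €0.
Jonas (€45,100): Caregiver Credit: €45,100 is at or below the €56,100 threshold, so the full €11,150 applies.
Difference: |€0 − €11,150| = €11,150.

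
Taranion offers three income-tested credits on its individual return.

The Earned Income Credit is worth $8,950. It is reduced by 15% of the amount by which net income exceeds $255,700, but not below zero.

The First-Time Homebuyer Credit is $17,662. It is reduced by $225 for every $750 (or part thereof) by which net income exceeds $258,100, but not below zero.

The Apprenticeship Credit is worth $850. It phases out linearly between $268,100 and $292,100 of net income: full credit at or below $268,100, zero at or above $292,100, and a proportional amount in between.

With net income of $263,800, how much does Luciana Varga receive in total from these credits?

$24,447

Earned Income Credit: 15% of the $8,100 excess over $255,700 is $1,215; credit = $8,950 − $1,215 = $7,735.
First-Time Homebuyer Credit: income exceeds $258,100 by $5,700, which is 8 full-or-partial $750 increments; reduction = 8 × $225 = $1,800, leaving $15,862.
Apprenticeship Credit: $263,800 is at or below the $268,100 threshold, so the full $850 applies.
Total: $7,735 + $15,862 + $850 = $24,447.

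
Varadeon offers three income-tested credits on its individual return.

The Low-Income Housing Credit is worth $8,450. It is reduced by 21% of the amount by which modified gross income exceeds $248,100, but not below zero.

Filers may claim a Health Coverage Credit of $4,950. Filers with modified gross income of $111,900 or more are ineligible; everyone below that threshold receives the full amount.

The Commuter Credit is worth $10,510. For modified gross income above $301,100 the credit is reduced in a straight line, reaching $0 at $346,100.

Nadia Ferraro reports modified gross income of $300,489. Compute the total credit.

Low-Income Housing Credit: 21% of the $52,389 excess over $248,100 is $11,001.69 ≥ base, so the credit is $0.
Health Coverage Credit: $300,489 meets or exceeds the $111,900 cutoff, so the credit is $0.
Commuter Credit: $300,489 is at or below the $301,100 threshold, so the full $10,510 applies.
Total: $0 + $0 + $10,510 = $10,510.

$10,510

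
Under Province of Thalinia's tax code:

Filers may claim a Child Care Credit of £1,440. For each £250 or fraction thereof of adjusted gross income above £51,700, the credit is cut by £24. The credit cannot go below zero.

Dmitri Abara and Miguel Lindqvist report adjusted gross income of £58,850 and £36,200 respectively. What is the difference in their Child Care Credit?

£696

Dmitri (£58,850): Child Care Credit: income exceeds £51,700 by £7,150, which is 29 full-or-partial £250 increments; reduction = 29 × £24 = £696, leaving £744.
Miguel (£36,200): Child Care Credit: £36,200 is at or below the £51,700 threshold, so the full £1,440 applies.
Difference: |£744 − £1,440| = £696.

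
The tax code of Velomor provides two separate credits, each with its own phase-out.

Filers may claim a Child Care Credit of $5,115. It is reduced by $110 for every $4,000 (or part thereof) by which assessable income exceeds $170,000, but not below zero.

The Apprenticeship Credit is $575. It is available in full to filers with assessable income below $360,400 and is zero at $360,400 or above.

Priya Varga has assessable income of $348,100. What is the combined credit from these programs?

$740

Child Care Credit: income exceeds $170,000 by $178,100, which is 45 full-or-partial $4,000 increments; reduction = 45 × $110 = $4,950, leaving $165.
Apprenticeship Credit: $348,100 is below the $360,400 cutoff, so the full $575 applies.
Total: $165 + $575 = $740.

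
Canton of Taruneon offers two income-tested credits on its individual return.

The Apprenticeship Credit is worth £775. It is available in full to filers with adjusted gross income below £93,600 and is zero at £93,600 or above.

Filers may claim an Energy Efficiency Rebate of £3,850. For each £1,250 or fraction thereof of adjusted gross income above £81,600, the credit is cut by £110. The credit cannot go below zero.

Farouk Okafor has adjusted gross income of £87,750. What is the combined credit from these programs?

£4,075

Apprenticeship Credit: £87,750 is below the £93,600 cutoff, so the full £775 applies.
Energy Efficiency Rebate: income exceeds £81,600 by £6,150, which is 5 full-or-partial £1,250 increments; reduction = 5 × £110 = £550, leaving £3,300.
Total: £775 + £3,300 = £4,075.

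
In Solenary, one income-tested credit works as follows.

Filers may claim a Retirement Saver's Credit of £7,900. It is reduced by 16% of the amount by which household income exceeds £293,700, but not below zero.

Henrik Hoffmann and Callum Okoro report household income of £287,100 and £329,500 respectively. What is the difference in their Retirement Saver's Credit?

£5,728

Henrik (£287,100): Retirement Saver's Credit: £287,100 is at or below the £293,700 threshold, so the full £7,900 applies.
Callum (£329,500): Retirement Saver's Credit: 16% of the £35,800 excess over £293,700 is £5,728; credit = £7,900 − £5,728 = £2,172.
Difference: |£7,900 − £2,172| = £5,728.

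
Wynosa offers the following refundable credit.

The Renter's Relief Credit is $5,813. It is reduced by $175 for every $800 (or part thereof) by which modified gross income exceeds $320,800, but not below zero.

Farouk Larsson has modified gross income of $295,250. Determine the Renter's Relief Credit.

$5,813

Renter's Relief Credit: $295,250 is at or below the $320,800 threshold, so the full $5,813 applies.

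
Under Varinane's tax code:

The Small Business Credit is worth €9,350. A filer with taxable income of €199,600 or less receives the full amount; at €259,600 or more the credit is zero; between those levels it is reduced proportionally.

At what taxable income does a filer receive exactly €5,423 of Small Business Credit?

€224,800

€5,423 is 5,423/9,350 of the full €9,350, so 3,927/9,350 of the €60,000 range has been used: income = €199,600 + €60,000 × 3,927/9,350 = €224,800.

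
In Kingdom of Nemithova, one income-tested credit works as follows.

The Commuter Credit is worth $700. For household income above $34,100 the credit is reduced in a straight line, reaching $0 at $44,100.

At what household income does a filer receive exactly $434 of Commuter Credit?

$37,900

$434 is 434/700 of the full $700, so 266/700 of the $10,000 range has been used: income = $34,100 + $10,000 × 266/700 = $37,900.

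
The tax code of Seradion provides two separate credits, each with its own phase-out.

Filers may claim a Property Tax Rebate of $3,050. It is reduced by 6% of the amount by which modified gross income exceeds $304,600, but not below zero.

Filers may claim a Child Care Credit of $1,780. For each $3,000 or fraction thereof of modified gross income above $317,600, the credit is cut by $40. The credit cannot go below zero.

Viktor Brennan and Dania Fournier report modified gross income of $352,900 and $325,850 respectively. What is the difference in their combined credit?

Viktor ($352,900): Property Tax Rebate: 6% of the $48,300 excess over $304,600 is $2,898; credit = $3,050 − $2,898 = $152. Child Care Credit: income exceeds $317,600 by $35,300, which is 12 full-or-partial $3,000 increments; reduction = 12 × $40 = $480, leaving $1,300. total $152 + $1,300 = $1,452
Dania ($325,850): Property Tax Rebate: 6% of the $21,250 excess over $304,600 is $1,275; credit = $3,050 − $1,275 = $1,775. Child Care Credit: income exceeds $317,600 by $8,250, which is 3 full-or-partial $3,000 increments; reduction = 3 × $40 = $120, leaving $1,660. total $1,775 + $1,660 = $3,435
Difference: |$1,452 − $3,435| = $1,983.

$1,983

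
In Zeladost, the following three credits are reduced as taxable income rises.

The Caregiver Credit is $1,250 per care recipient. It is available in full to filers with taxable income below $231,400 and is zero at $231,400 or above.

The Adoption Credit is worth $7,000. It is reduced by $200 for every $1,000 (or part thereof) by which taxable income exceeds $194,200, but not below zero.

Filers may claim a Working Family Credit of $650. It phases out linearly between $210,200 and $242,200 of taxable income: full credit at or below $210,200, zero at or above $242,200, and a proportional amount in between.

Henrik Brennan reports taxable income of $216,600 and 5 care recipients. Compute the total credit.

Caregiver Credit: base = 5 × $1,250 = $6,250. $216,600 is below the $231,400 cutoff, so the full $6,250 applies.
Adoption Credit: income exceeds $194,200 by $22,400, which is 23 full-or-partial $1,000 increments; reduction = 23 × $200 = $4,600, leaving $2,400.
Working Family Credit: $216,600 is $6,400 into a $32,000 phase-out range, leaving 25,600/32,000 of the credit: $650 × 25,600/32,000 = $520.
Total: $6,250 + $2,400 + $520 = $9,170.

$9,170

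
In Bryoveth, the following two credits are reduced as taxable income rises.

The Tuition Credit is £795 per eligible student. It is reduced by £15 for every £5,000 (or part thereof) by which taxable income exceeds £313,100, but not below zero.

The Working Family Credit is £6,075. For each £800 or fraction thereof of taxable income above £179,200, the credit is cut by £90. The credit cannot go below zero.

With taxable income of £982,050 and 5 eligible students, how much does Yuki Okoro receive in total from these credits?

Tuition Credit: base = 5 × £795 = £3,975. income exceeds £313,100 by £668,950, which is 134 full-or-partial £5,000 increments; reduction = 134 × £15 = £2,010, leaving £1,965.
Working Family Credit: income exceeds £179,200 by £802,850 → 1004 increments × £90 = £90,360 ≥ base, so the credit is £0.
Total: £1,965 + £0 = £1,965.

£1,965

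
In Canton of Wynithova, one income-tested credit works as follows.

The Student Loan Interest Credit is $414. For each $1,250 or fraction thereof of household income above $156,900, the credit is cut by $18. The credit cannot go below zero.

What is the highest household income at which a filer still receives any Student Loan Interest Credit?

After 22 increments the reduction is 22 × $18 = $396, leaving $18; one more increment wipes it out. Increment 22 ends at excess 22 × $1,250 = $27,500, so the highest qualifying income is $156,900 + $27,500 = $184,400.

$184,400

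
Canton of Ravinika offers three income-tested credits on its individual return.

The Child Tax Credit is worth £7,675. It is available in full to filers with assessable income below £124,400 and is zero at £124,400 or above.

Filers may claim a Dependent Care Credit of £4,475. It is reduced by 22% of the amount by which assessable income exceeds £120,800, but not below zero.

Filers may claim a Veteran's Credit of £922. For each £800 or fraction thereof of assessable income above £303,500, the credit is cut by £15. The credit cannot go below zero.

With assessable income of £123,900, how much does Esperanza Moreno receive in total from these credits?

Child Tax Credit: £123,900 is below the £124,400 cutoff, so the full £7,675 applies.
Dependent Care Credit: 22% of the £3,100 excess over £120,800 is £682; credit = £4,475 − £682 = £3,793.
Veteran's Credit: £123,900 is at or below the £303,500 threshold, so the full £922 applies.
Total: £7,675 + £3,793 + £922 = £12,390.

£12,390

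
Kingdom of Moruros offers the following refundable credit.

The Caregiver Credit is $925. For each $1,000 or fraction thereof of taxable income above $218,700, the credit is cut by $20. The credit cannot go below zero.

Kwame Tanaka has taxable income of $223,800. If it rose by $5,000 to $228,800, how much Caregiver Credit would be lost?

At $223,800 — income exceeds $218,700 by $5,100, which is 6 full-or-partial $1,000 increments; reduction = 6 × $20 = $120, leaving $805.
At $228,800 — income exceeds $218,700 by $10,100, which is 11 full-or-partial $1,000 increments; reduction = 11 × $20 = $220, leaving $705.
Lost: $805 − $705 = $100.

$100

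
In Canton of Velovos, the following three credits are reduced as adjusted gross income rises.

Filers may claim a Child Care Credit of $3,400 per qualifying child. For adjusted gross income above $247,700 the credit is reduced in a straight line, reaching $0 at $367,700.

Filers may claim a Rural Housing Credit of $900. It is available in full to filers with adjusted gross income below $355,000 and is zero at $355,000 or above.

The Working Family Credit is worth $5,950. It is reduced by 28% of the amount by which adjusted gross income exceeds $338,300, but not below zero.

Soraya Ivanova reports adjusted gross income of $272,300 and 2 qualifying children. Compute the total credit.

Child Care Credit: base = 2 × $3,400 = $6,800. $272,300 is $24,600 into a $120,000 phase-out range, leaving 95,400/120,000 of the credit: $6,800 × 95,400/120,000 = $5,406.
Rural Housing Credit: $272,300 is below the $355,000 cutoff, so the full $900 applies.
Working Family Credit: $272,300 is at or below the $338,300 threshold, so the full $5,950 applies.
Total: $5,406 + $900 + $5,950 = $12,256.

$12,256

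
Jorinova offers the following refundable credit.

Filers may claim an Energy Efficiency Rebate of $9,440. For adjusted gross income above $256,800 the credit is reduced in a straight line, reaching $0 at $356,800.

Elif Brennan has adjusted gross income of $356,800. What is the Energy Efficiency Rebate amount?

$0

Energy Efficiency Rebate: $356,800 is at or above $356,800, so the credit is $0.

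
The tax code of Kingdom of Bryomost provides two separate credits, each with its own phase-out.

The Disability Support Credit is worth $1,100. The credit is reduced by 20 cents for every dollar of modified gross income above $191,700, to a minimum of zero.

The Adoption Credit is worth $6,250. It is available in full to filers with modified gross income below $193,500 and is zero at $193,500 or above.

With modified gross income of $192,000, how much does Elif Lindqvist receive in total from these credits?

$7,290

Disability Support Credit: 20% of the $300 excess over $191,700 is $60; credit = $1,100 − $60 = $1,040.
Adoption Credit: $192,000 is below the $193,500 cutoff, so the full $6,250 applies.
Total: $1,040 + $6,250 = $7,290.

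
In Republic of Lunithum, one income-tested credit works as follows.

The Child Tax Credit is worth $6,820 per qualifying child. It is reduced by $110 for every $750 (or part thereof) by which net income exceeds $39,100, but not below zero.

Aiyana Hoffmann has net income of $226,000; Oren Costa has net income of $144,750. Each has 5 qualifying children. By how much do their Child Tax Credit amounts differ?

Aiyana ($226,000): Child Tax Credit: base = 5 × $6,820 = $34,100. income exceeds $39,100 by $186,900, which is 250 full-or-partial $750 increments; reduction = 250 × $110 = $27,500, leaving $6,600.
Oren ($144,750): Child Tax Credit: base = 5 × $6,820 = $34,100. income exceeds $39,100 by $105,650, which is 141 full-or-partial $750 increments; reduction = 141 × $110 = $15,510, leaving $18,590.
Difference: |$6,600 − $18,590| = $11,990.

$11,990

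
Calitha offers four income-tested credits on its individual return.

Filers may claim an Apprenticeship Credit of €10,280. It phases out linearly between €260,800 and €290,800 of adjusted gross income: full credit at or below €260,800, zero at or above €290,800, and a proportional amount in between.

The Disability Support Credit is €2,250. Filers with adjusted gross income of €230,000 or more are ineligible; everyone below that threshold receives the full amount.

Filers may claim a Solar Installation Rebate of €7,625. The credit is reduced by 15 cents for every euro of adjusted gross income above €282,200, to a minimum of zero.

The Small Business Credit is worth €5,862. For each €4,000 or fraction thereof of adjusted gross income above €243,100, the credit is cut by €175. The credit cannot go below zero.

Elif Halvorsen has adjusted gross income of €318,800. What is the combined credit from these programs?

€4,672

Apprenticeship Credit: €318,800 is at or above €290,800, so the credit is €0.
Disability Support Credit: €318,800 meets or exceeds the €230,000 cutoff, so the credit is €0.
Solar Installation Rebate: 15% of the €36,600 excess over €282,200 is €5,490; credit = €7,625 − €5,490 = €2,135.
Small Business Credit: income exceeds €243,100 by €75,700, which is 19 full-or-partial €4,000 increments; reduction = 19 × €175 = €3,325, leaving €2,537.
Total: €0 + €0 + €2,135 + €2,537 = €4,672.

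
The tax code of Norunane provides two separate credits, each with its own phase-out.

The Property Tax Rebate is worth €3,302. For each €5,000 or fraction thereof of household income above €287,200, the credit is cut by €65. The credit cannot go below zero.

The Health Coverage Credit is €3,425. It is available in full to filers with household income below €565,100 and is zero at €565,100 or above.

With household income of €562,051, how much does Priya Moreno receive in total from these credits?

€3,425

Property Tax Rebate: income exceeds €287,200 by €274,851 → 55 increments × €65 = €3,575 ≥ base, so the credit is €0.
Health Coverage Credit: €562,051 is below the €565,100 cutoff, so the full €3,425 applies.
Total: €0 + €3,425 = €3,425.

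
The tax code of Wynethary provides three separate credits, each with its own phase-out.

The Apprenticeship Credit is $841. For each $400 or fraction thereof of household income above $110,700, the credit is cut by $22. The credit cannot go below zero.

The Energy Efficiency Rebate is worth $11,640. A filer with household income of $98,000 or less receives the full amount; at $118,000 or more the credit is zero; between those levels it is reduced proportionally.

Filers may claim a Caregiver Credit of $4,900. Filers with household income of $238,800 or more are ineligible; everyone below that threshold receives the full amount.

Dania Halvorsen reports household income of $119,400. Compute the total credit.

Apprenticeship Credit: income exceeds $110,700 by $8,700, which is 22 full-or-partial $400 increments; reduction = 22 × $22 = $484, leaving $357.
Energy Efficiency Rebate: $119,400 is at or above $118,000, so the credit is $0.
Caregiver Credit: $119,400 is below the $238,800 cutoff, so the full $4,900 applies.
Total: $357 + $0 + $4,900 = $5,257.

$5,257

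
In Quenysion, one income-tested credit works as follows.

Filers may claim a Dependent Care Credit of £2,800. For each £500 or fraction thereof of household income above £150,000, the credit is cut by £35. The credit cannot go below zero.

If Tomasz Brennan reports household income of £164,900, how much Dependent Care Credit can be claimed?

£1,750

Dependent Care Credit: income exceeds £150,000 by £14,900, which is 30 full-or-partial £500 increments; reduction = 30 × £35 = £1,050, leaving £1,750.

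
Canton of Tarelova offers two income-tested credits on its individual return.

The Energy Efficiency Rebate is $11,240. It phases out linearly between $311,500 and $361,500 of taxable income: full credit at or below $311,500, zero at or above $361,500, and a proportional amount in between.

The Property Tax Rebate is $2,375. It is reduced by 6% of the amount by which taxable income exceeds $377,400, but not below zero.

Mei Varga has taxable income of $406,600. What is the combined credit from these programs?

$623

Energy Efficiency Rebate: $406,600 is at or above $361,500, so the credit is $0.
Property Tax Rebate: 6% of the $29,200 excess over $377,400 is $1,752; credit = $2,375 − $1,752 = $623.
Total: $0 + $623 = $623.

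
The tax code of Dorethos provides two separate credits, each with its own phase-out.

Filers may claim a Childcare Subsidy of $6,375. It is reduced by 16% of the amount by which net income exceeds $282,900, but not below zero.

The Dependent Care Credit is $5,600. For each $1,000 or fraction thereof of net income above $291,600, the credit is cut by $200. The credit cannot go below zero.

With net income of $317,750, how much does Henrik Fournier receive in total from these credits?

$999

Childcare Subsidy: 16% of the $34,850 excess over $282,900 is $5,576; credit = $6,375 − $5,576 = $799.
Dependent Care Credit: income exceeds $291,600 by $26,150, which is 27 full-or-partial $1,000 increments; reduction = 27 × $200 = $5,400, leaving $200.
Total: $799 + $200 = $999.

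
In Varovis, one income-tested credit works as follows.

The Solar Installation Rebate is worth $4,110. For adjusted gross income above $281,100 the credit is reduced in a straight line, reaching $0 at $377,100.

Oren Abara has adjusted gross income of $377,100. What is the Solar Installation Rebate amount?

$0

Solar Installation Rebate: $377,100 is at or above $377,100, so the credit is $0.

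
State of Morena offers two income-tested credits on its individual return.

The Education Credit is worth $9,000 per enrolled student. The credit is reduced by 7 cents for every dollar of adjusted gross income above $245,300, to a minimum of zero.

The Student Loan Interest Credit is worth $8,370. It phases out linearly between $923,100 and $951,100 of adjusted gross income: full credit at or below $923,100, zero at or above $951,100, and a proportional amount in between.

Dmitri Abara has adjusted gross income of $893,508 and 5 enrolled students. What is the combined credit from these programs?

Education Credit: base = 5 × $9,000 = $45,000. 7% of the $648,208 excess over $245,300 is $45,374.56 ≥ base, so the credit is $0.
Student Loan Interest Credit: $893,508 is at or below the $923,100 threshold, so the full $8,370 applies.
Total: $0 + $8,370 = $8,370.

$8,370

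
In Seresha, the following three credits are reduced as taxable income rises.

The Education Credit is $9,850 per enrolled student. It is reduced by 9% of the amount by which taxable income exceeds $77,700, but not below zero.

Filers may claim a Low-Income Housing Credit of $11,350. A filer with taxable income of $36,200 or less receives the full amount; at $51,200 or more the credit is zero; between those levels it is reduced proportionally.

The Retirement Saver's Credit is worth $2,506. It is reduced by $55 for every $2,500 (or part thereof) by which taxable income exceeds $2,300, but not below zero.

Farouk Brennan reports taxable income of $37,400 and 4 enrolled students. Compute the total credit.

$51,523

Education Credit: base = 4 × $9,850 = $39,400. $37,400 is at or below the $77,700 threshold, so the full $39,400 applies.
Low-Income Housing Credit: $37,400 is $1,200 into a $15,000 phase-out range, leaving 13,800/15,000 of the credit: $11,350 × 13,800/15,000 = $10,442.
Retirement Saver's Credit: income exceeds $2,300 by $35,100, which is 15 full-or-partial $2,500 increments; reduction = 15 × $55 = $825, leaving $1,681.
Total: $39,400 + $10,442 + $1,681 = $51,523.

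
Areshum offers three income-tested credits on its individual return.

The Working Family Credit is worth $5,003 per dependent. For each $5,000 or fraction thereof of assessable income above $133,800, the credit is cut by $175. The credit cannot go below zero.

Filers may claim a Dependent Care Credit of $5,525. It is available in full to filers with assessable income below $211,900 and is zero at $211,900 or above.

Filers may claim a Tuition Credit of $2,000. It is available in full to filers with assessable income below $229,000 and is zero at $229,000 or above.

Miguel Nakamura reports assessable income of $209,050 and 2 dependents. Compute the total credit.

$14,731

Working Family Credit: base = 2 × $5,003 = $10,006. income exceeds $133,800 by $75,250, which is 16 full-or-partial $5,000 increments; reduction = 16 × $175 = $2,800, leaving $7,206.
Dependent Care Credit: $209,050 is below the $211,900 cutoff, so the full $5,525 applies.
Tuition Credit: $209,050 is below the $229,000 cutoff, so the full $2,000 applies.
Total: $7,206 + $5,525 + $2,000 = $14,731.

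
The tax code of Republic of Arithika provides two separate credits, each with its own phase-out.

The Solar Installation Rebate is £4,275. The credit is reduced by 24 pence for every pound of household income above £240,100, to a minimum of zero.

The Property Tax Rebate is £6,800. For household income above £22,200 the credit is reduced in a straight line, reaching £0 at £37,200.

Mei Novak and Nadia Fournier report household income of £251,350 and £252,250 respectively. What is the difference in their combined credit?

Mei (£251,350): Solar Installation Rebate: 24% of the £11,250 excess over £240,100 is £2,700; credit = £4,275 − £2,700 = £1,575. Property Tax Rebate: £251,350 is at or above £37,200, so the credit is £0. total £1,575 + £0 = £1,575
Nadia (£252,250): Solar Installation Rebate: 24% of the £12,150 excess over £240,100 is £2,916; credit = £4,275 − £2,916 = £1,359. Property Tax Rebate: £252,250 is at or above £37,200, so the credit is £0. total £1,359 + £0 = £1,359
Difference: |£1,575 − £1,359| = £216.

£216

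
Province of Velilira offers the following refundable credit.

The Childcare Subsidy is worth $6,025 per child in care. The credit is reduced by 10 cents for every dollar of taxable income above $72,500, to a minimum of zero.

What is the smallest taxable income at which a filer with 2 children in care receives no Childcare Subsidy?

$193,000

Full credit = 2 × $6,025 = $12,050.
The credit falls by 10% of each dollar above $72,500, so it reaches zero when the excess is $12,050 / 10% = $120,500: income = $72,500 + $120,500 = $193,000.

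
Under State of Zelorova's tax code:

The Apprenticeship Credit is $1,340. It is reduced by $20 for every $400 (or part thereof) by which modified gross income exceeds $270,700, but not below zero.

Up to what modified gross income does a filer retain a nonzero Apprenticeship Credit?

After 66 increments the reduction is 66 × $20 = $1,320, leaving $20; one more increment wipes it out. Increment 66 ends at excess 66 × $400 = $26,400, so the highest qualifying income is $270,700 + $26,400 = $297,100.

$297,100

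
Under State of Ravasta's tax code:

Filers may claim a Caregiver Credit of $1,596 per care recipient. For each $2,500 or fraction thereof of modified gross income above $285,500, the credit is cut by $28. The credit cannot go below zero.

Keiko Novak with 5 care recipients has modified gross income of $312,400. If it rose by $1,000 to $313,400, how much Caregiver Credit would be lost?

At $312,400 — base = 5 × $1,596 = $7,980. income exceeds $285,500 by $26,900, which is 11 full-or-partial $2,500 increments; reduction = 11 × $28 = $308, leaving $7,672.
At $313,400 — base = 5 × $1,596 = $7,980. income exceeds $285,500 by $27,900, which is 12 full-or-partial $2,500 increments; reduction = 12 × $28 = $336, leaving $7,644.
Lost: $7,672 − $7,644 = $28.

$28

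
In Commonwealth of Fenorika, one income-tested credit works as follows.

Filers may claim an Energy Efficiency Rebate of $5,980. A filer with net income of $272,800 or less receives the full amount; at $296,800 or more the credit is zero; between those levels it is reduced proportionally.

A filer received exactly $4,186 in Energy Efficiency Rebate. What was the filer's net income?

$280,000

$4,186 is 4,186/5,980 of the full $5,980, so 1,794/5,980 of the $24,000 range has been used: income = $272,800 + $24,000 × 1,794/5,980 = $280,000.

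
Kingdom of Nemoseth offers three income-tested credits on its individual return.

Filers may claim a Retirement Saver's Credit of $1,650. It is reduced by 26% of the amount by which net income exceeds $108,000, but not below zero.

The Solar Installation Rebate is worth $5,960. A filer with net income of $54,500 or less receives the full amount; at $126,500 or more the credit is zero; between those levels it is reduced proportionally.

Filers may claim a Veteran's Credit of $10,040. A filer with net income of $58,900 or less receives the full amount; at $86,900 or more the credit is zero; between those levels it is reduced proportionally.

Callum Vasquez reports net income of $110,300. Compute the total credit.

$2,393

Retirement Saver's Credit: 26% of the $2,300 excess over $108,000 is $598; credit = $1,650 − $598 = $1,052.
Solar Installation Rebate: $110,300 is $55,800 into a $72,000 phase-out range, leaving 16,200/72,000 of the credit: $5,960 × 16,200/72,000 = $1,341.
Veteran's Credit: $110,300 is at or above $86,900, so the credit is $0.
Total: $1,052 + $1,341 + $0 = $2,393.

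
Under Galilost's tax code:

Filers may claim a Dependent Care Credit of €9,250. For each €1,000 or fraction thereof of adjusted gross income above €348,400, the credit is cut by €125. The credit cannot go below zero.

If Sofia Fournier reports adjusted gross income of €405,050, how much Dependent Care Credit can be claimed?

€2,125

Dependent Care Credit: income exceeds €348,400 by €56,650, which is 57 full-or-partial €1,000 increments; reduction = 57 × €125 = €7,125, leaving €2,125.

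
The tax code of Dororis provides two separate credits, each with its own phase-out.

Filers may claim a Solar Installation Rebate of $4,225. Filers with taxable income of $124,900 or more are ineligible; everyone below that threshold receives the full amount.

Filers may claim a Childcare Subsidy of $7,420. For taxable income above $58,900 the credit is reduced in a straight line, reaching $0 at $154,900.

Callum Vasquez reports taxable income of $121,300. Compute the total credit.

$6,822

Solar Installation Rebate: $121,300 is below the $124,900 cutoff, so the full $4,225 applies.
Childcare Subsidy: $121,300 is $62,400 into a $96,000 phase-out range, leaving 33,600/96,000 of the credit: $7,420 × 33,600/96,000 = $2,597.
Total: $4,225 + $2,597 = $6,822.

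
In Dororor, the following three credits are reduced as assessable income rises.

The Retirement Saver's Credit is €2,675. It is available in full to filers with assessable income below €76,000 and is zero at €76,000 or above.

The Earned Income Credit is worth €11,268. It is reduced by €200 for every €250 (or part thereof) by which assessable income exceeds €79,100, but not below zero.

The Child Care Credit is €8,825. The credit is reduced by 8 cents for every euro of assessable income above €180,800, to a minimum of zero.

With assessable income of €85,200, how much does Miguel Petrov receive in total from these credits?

Retirement Saver's Credit: €85,200 meets or exceeds the €76,000 cutoff, so the credit is €0.
Earned Income Credit: income exceeds €79,100 by €6,100, which is 25 full-or-partial €250 increments; reduction = 25 × €200 = €5,000, leaving €6,268.
Child Care Credit: €85,200 is at or below the €180,800 threshold, so the full €8,825 applies.
Total: €0 + €6,268 + €8,825 = €15,093.

€15,093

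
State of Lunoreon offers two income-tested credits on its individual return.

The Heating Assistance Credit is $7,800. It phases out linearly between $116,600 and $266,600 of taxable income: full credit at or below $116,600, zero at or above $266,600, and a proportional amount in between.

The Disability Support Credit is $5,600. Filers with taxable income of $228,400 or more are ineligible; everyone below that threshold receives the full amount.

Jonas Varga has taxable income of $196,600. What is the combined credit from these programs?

Heating Assistance Credit: $196,600 is $80,000 into a $150,000 phase-out range, leaving 70,000/150,000 of the credit: $7,800 × 70,000/150,000 = $3,640.
Disability Support Credit: $196,600 is below the $228,400 cutoff, so the full $5,600 applies.
Total: $3,640 + $5,600 = $9,240.

$9,240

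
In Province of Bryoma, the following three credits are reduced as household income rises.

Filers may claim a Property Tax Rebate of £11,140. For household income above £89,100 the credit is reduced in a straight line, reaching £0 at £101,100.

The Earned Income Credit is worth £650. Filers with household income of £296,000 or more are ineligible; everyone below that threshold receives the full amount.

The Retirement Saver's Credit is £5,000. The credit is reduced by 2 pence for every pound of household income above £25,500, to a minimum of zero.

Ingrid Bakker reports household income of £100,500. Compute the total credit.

£4,707

Property Tax Rebate: £100,500 is £11,400 into a £12,000 phase-out range, leaving 600/12,000 of the credit: £11,140 × 600/12,000 = £557.
Earned Income Credit: £100,500 is below the £296,000 cutoff, so the full £650 applies.
Retirement Saver's Credit: 2% of the £75,000 excess over £25,500 is £1,500; credit = £5,000 − £1,500 = £3,500.
Total: £557 + £650 + £3,500 = £4,707.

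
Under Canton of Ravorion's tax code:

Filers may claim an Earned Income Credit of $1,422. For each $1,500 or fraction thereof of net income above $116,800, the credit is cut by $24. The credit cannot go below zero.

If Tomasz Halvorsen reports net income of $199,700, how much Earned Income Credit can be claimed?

Earned Income Credit: income exceeds $116,800 by $82,900, which is 56 full-or-partial $1,500 increments; reduction = 56 × $24 = $1,344, leaving $78.

$78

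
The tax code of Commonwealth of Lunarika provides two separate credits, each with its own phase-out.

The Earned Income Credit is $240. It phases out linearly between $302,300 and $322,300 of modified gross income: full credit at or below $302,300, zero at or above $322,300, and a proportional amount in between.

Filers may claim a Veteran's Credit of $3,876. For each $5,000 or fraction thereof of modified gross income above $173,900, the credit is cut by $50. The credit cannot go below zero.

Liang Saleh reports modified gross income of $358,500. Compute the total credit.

$2,026

Earned Income Credit: $358,500 is at or above $322,300, so the credit is $0.
Veteran's Credit: income exceeds $173,900 by $184,600, which is 37 full-or-partial $5,000 increments; reduction = 37 × $50 = $1,850, leaving $2,026.
Total: $0 + $2,026 = $2,026.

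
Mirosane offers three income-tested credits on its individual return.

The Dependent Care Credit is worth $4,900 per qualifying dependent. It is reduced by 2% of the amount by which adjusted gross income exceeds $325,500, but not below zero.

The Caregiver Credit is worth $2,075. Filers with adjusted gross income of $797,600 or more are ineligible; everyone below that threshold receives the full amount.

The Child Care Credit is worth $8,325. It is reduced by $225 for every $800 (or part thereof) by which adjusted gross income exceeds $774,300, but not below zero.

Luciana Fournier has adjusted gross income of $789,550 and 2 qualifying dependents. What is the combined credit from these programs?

Dependent Care Credit: base = 2 × $4,900 = $9,800. 2% of the $464,050 excess over $325,500 is $9,281; credit = $9,800 − $9,281 = $519.
Caregiver Credit: $789,550 is below the $797,600 cutoff, so the full $2,075 applies.
Child Care Credit: income exceeds $774,300 by $15,250, which is 20 full-or-partial $800 increments; reduction = 20 × $225 = $4,500, leaving $3,825.
Total: $519 + $2,075 + $3,825 = $6,419.

$6,419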